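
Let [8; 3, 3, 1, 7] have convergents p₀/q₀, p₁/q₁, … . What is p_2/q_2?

83/10

Using pₖ = aₖpₖ₋₁ + pₖ₋₂, qₖ = aₖqₖ₋₁ + qₖ₋₂ (with p₋₁=1, p₋₂=0, q₋₁=0, q₋₂=1):
  k=0: a=8, p=8, q=1
  k=1: a=3, p=25, q=3
  k=2: a=3, p=83, q=10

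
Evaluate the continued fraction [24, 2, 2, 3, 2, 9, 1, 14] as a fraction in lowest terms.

148073/6066

Fold from the inside: start with 14/1.
  1 + 1/14 = 15/14
  9 + 14/15 = 149/15
  2 + 15/149 = 313/149
  3 + 149/313 = 1088/313
  2 + 313/1088 = 2489/1088
  2 + 1088/2489 = 6066/2489
  24 + 2489/6066 = 148073/6066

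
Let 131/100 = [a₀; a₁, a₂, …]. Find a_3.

131 = 1·100 + 31   →  a_0 = 1
100 = 3·31 + 7   →  a_1 = 3
31 = 4·7 + 3   →  a_2 = 4
7 = 2·3 + 1   →  a_3 = 2

2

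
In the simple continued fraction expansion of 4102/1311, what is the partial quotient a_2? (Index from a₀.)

1

4102 = 3·1311 + 169   →  a_0 = 3
1311 = 7·169 + 128   →  a_1 = 7
169 = 1·128 + 41   →  a_2 = 1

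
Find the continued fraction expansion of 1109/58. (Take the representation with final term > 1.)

1109 = 19×58 + 7
58 = 8×7 + 2
7 = 3×2 + 1
2 = 2×1 + 0  (stop)
So 1109/58 = [19; 8, 3, 2].

[19; 8, 3, 2]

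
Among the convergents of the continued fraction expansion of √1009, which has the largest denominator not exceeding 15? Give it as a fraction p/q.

413/13

√1009 = [31; 1, 3, 3, 1, 62, …] (period length 5).
Convergents:
  p_0/q_0 = 31/1
  p_1/q_1 = 32/1
  p_2/q_2 = 127/4
  p_3/q_3 = 413/13
  p_4/q_4 = 540/17
q_3 = 13 ≤ 15 < 17 = q_4, so the answer is 413/13.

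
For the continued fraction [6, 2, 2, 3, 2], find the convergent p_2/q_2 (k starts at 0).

32/5

Using pₖ = aₖpₖ₋₁ + pₖ₋₂, qₖ = aₖqₖ₋₁ + qₖ₋₂ (with p₋₁=1, p₋₂=0, q₋₁=0, q₋₂=1):
  k=0: a=6, p=6, q=1
  k=1: a=2, p=13, q=2
  k=2: a=2, p=32, q=5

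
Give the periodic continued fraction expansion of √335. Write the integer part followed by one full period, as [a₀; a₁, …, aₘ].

[18; 3, 3, 3, 36]

a₀ = ⌊√335⌋ = 18.
With m₀=0, d₀=1 and mₖ₊₁ = dₖaₖ − mₖ, dₖ₊₁ = (n − mₖ₊₁²)/dₖ, aₖ₊₁ = ⌊(a₀+mₖ₊₁)/dₖ₊₁⌋:
  k=1: m=18, d=11, a=3
  k=2: m=15, d=10, a=3
  k=3: m=15, d=11, a=3
  k=4: m=18, d=1, a=36
d=1 and a=2a₀=36 at k=4, so the next step gives (m, d) = (18, 11) again — its k=1 value — and the period has length 4.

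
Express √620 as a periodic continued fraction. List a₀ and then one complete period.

a₀ = ⌊√620⌋ = 24.

[24; 1, 8, 1, 48]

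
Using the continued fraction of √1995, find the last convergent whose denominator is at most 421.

12015/269

√1995 = [44; 1, 1, 1, 88, …] (period length 4).
Convergents:
  p_0/q_0 = 44/1
  p_1/q_1 = 45/1
  p_2/q_2 = 89/2
  p_3/q_3 = 134/3
  p_4/q_4 = 11881/266
  p_5/q_5 = 12015/269
  p_6/q_6 = 23896/535
q_5 = 269 ≤ 421 < 535 = q_6, so the answer is 12015/269.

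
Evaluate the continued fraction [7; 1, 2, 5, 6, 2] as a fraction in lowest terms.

Using pₖ = aₖpₖ₋₁ + pₖ₋₂ and qₖ = aₖqₖ₋₁ + qₖ₋₂:
  k=0: a=7, p=7, q=1
  k=1: a=1, p=8, q=1
  k=2: a=2, p=23, q=3
  k=3: a=5, p=123, q=16
  k=4: a=6, p=761, q=99
  k=5: a=2, p=1645, q=214

1645/214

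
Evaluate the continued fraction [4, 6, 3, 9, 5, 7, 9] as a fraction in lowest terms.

Using pₖ = aₖpₖ₋₁ + pₖ₋₂ and qₖ = aₖqₖ₋₁ + qₖ₋₂:
  k=0: a=4, p=4, q=1
  k=1: a=6, p=25, q=6
  k=2: a=3, p=79, q=19
  k=3: a=9, p=736, q=177
  k=4: a=5, p=3759, q=904
  k=5: a=7, p=27049, q=6505
  k=6: a=9, p=247200, q=59449

247200/59449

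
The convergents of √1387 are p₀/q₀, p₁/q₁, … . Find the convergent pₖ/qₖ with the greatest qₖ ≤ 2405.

45622/1225

√1387 = [37; 4, 8, 37, 8, 4, 74, …] (period length 6).
Convergents:
  p_0/q_0 = 37/1
  p_1/q_1 = 149/4
  p_2/q_2 = 1229/33
  p_3/q_3 = 45622/1225
  p_4/q_4 = 366205/9833
q_3 = 1225 ≤ 2405 < 9833 = q_4, so the answer is 45622/1225.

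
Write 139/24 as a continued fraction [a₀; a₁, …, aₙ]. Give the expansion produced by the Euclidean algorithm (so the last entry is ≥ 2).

139 = 5*24 + 19
24 = 1*19 + 5
19 = 3*5 + 4
5 = 1*4 + 1
4 = 4*1 + 0  (stop)
So 139/24 = [5; 1, 3, 1, 4].

[5; 1, 3, 1, 4]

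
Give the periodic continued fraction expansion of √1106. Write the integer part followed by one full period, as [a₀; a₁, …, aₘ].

a₀ = ⌊√1106⌋ = 33.

[33; 3, 1, 8, 1, 3, 66]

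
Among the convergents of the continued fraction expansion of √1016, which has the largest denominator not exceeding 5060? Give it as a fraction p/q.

√1016 = [31; 1, 6, 1, 62, …] (period length 4).
Convergents:
  p_0/q_0 = 31/1
  p_1/q_1 = 32/1
  p_2/q_2 = 223/7
  p_3/q_3 = 255/8
  p_4/q_4 = 16033/503
  p_5/q_5 = 16288/511
  p_6/q_6 = 113761/3569
  p_7/q_7 = 130049/4080
  p_8/q_8 = 8176799/256529
q_7 = 4080 ≤ 5060 < 256529 = q_8, so the answer is 130049/4080.

130049/4080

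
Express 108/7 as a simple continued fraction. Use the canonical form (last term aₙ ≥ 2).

108 = 15*7 + 3
7 = 2*3 + 1
3 = 3*1 + 0  (stop)
So 108/7 = [15; 2, 3].

[15; 2, 3]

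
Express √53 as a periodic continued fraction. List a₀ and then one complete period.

a₀ = ⌊√53⌋ = 7.
With m₀=0, d₀=1 and mₖ₊₁ = dₖaₖ − mₖ, dₖ₊₁ = (n − mₖ₊₁²)/dₖ, aₖ₊₁ = ⌊(a₀+mₖ₊₁)/dₖ₊₁⌋:
  k=1: m=7, d=4, a=3
  k=2: m=5, d=7, a=1
  k=3: m=2, d=7, a=1
  k=4: m=5, d=4, a=3
  k=5: m=7, d=1, a=14
d=1 and a=2a₀=14 at k=5, so the next step gives (m, d) = (7, 4) again — its k=1 value — and the period has length 5.

[7; 3, 1, 1, 3, 14]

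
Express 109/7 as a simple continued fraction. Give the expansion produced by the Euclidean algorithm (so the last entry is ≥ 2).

109 = 15*7 + 4
7 = 1*4 + 3
4 = 1*3 + 1
3 = 3*1 + 0  (stop)
So 109/7 = [15; 1, 1, 3].

[15; 1, 1, 3]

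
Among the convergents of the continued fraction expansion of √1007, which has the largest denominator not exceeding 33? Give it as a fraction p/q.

476/15

√1007 = [31; 1, 2, 1, 2, 1, 62, …] (period length 6).
Convergents:
  p_0/q_0 = 31/1
  p_1/q_1 = 32/1
  p_2/q_2 = 95/3
  p_3/q_3 = 127/4
  p_4/q_4 = 349/11
  p_5/q_5 = 476/15
  p_6/q_6 = 29861/941
q_5 = 15 ≤ 33 < 941 = q_6, so the answer is 476/15.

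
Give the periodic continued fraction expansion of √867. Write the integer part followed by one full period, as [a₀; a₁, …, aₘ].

a₀ = ⌊√867⌋ = 29.

[29; 2, 4, 29, 4, 2, 58]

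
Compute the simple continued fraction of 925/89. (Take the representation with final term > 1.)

[10; 2, 1, 1, 5, 3]

925 = 10×89 + 35
89 = 2×35 + 19
35 = 1×19 + 16
19 = 1×16 + 3
16 = 5×3 + 1
3 = 3×1 + 0  (stop)
So 925/89 = [10; 2, 1, 1, 5, 3].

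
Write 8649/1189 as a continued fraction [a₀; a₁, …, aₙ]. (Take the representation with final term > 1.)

[7; 3, 1, 1, 1, 5, 19]

8649 = 7×1189 + 326
1189 = 3×326 + 211
326 = 1×211 + 115
211 = 1×115 + 96
115 = 1×96 + 19
96 = 5×19 + 1
19 = 19×1 + 0  (stop)
So 8649/1189 = [7; 3, 1, 1, 1, 5, 19].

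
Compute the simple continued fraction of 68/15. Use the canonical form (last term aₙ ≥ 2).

[4; 1, 1, 7]

68 = 4·15 + 8
15 = 1·8 + 7
8 = 1·7 + 1
7 = 7·1 + 0  (stop)
So 68/15 = [4; 1, 1, 7].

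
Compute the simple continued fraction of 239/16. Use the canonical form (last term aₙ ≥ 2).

[14; 1, 15]

239 = 14×16 + 15
16 = 1×15 + 1
15 = 15×1 + 0  (stop)
So 239/16 = [14; 1, 15].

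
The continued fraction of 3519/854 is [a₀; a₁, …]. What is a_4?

3519 = 4·854 + 103   →  a_0 = 4
854 = 8·103 + 30   →  a_1 = 8
103 = 3·30 + 13   →  a_2 = 3
30 = 2·13 + 4   →  a_3 = 2
13 = 3·4 + 1   →  a_4 = 3

3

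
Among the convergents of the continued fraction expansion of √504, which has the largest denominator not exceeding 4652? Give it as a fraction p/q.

√504 = [22; 2, 4, 2, 44, …] (period length 4).
Convergents:
  p_0/q_0 = 22/1
  p_1/q_1 = 45/2
  p_2/q_2 = 202/9
  p_3/q_3 = 449/20
  p_4/q_4 = 19958/889
  p_5/q_5 = 40365/1798
  p_6/q_6 = 181418/8081
q_5 = 1798 ≤ 4652 < 8081 = q_6, so the answer is 40365/1798.

40365/1798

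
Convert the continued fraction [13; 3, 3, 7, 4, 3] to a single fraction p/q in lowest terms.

Using pₖ = aₖpₖ₋₁ + pₖ₋₂ and qₖ = aₖqₖ₋₁ + qₖ₋₂:
  k=0: a=13, p=13, q=1
  k=1: a=3, p=40, q=3
  k=2: a=3, p=133, q=10
  k=3: a=7, p=971, q=73
  k=4: a=4, p=4017, q=302
  k=5: a=3, p=13022, q=979

13022/979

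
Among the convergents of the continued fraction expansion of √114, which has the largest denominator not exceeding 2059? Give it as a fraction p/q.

21194/1985

√114 = [10; 1, 2, 10, 2, 1, 20, …] (period length 6).
Convergents:
  p_0/q_0 = 10/1
  p_1/q_1 = 11/1
  p_2/q_2 = 32/3
  p_3/q_3 = 331/31
  p_4/q_4 = 694/65
  p_5/q_5 = 1025/96
  p_6/q_6 = 21194/1985
  p_7/q_7 = 22219/2081
q_6 = 1985 ≤ 2059 < 2081 = q_7, so the answer is 21194/1985.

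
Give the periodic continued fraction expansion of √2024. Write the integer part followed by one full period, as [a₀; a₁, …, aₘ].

[44; 1, 88]

a₀ = ⌊√2024⌋ = 44.
With m₀=0, d₀=1 and mₖ₊₁ = dₖaₖ − mₖ, dₖ₊₁ = (n − mₖ₊₁²)/dₖ, aₖ₊₁ = ⌊(a₀+mₖ₊₁)/dₖ₊₁⌋:
  k=1: m=44, d=88, a=1
  k=2: m=44, d=1, a=88
d=1 and a=2a₀=88 at k=2, so the next step gives (m, d) = (44, 88) again — its k=1 value — and the period has length 2.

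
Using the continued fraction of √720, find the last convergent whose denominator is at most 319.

8506/317

√720 = [26; 1, 4, 1, 52, …] (period length 4).
Convergents:
  p_0/q_0 = 26/1
  p_1/q_1 = 27/1
  p_2/q_2 = 134/5
  p_3/q_3 = 161/6
  p_4/q_4 = 8506/317
  p_5/q_5 = 8667/323
q_4 = 317 ≤ 319 < 323 = q_5, so the answer is 8506/317.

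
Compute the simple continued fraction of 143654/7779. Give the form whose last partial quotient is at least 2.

143654 = 18·7779 + 3632
7779 = 2·3632 + 515
3632 = 7·515 + 27
515 = 19·27 + 2
27 = 13·2 + 1
2 = 2·1 + 0  (stop)
So 143654/7779 = [18; 2, 7, 19, 13, 2].

[18; 2, 7, 19, 13, 2]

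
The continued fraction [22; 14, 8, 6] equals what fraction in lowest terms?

15273/692

Fold from the inside: start with 6/1.
  8 + 1/6 = 49/6
  14 + 6/49 = 692/49
  22 + 49/692 = 15273/692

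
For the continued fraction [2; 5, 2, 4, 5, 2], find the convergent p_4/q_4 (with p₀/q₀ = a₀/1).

559/256

Using pₖ = aₖpₖ₋₁ + pₖ₋₂, qₖ = aₖqₖ₋₁ + qₖ₋₂ (with p₋₁=1, p₋₂=0, q₋₁=0, q₋₂=1):
  k=0: a=2, p=2, q=1
  k=1: a=5, p=11, q=5
  k=2: a=2, p=24, q=11
  k=3: a=4, p=107, q=49
  k=4: a=5, p=559, q=256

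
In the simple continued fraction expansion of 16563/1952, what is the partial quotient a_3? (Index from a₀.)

16563 = 8·1952 + 947   →  a_0 = 8
1952 = 2·947 + 58   →  a_1 = 2
947 = 16·58 + 19   →  a_2 = 16
58 = 3·19 + 1   →  a_3 = 3

3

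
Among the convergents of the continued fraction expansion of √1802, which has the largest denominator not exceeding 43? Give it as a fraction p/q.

√1802 = [42; 2, 4, 2, 84, …] (period length 4).
Convergents:
  p_0/q_0 = 42/1
  p_1/q_1 = 85/2
  p_2/q_2 = 382/9
  p_3/q_3 = 849/20
  p_4/q_4 = 71698/1689
q_3 = 20 ≤ 43 < 1689 = q_4, so the answer is 849/20.

849/20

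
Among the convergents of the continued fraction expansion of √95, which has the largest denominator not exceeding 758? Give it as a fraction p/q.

3041/312

√95 = [9; 1, 2, 1, 18, …] (period length 4).
Convergents:
  p_0/q_0 = 9/1
  p_1/q_1 = 10/1
  p_2/q_2 = 29/3
  p_3/q_3 = 39/4
  p_4/q_4 = 731/75
  p_5/q_5 = 770/79
  p_6/q_6 = 2271/233
  p_7/q_7 = 3041/312
  p_8/q_8 = 57009/5849
q_7 = 312 ≤ 758 < 5849 = q_8, so the answer is 3041/312.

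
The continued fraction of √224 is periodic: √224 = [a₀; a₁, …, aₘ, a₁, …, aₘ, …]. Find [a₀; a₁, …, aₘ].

a₀ = ⌊√224⌋ = 14.

[14; 1, 28]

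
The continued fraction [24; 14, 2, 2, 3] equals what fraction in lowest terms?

Fold from the inside: start with 3/1.
  2 + 1/3 = 7/3
  2 + 3/7 = 17/7
  14 + 7/17 = 245/17
  24 + 17/245 = 5897/245

5897/245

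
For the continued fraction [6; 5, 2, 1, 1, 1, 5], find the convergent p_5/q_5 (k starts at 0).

Using pₖ = aₖpₖ₋₁ + pₖ₋₂, qₖ = aₖqₖ₋₁ + qₖ₋₂ (with p₋₁=1, p₋₂=0, q₋₁=0, q₋₂=1):
  k=0: a=6, p=6, q=1
  k=1: a=5, p=31, q=5
  k=2: a=2, p=68, q=11
  k=3: a=1, p=99, q=16
  k=4: a=1, p=167, q=27
  k=5: a=1, p=266, q=43

266/43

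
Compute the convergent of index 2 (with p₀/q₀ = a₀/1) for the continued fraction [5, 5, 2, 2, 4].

57/11

Using pₖ = aₖpₖ₋₁ + pₖ₋₂, qₖ = aₖqₖ₋₁ + qₖ₋₂ (with p₋₁=1, p₋₂=0, q₋₁=0, q₋₂=1):
  k=0: a=5, p=5, q=1
  k=1: a=5, p=26, q=5
  k=2: a=2, p=57, q=11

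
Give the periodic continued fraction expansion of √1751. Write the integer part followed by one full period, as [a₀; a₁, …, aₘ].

a₀ = ⌊√1751⌋ = 41.
With m₀=0, d₀=1 and mₖ₊₁ = dₖaₖ − mₖ, dₖ₊₁ = (n − mₖ₊₁²)/dₖ, aₖ₊₁ = ⌊(a₀+mₖ₊₁)/dₖ₊₁⌋:
  k=1: m=41, d=70, a=1
  k=2: m=29, d=13, a=5
  k=3: m=36, d=35, a=2
  k=4: m=34, d=17, a=4
  k=5: m=34, d=35, a=2
  k=6: m=36, d=13, a=5
  k=7: m=29, d=70, a=1
  k=8: m=41, d=1, a=82
d=1 and a=2a₀=82 at k=8, so the next step gives (m, d) = (41, 70) again — its k=1 value — and the period has length 8.

[41; 1, 5, 2, 4, 2, 5, 1, 82]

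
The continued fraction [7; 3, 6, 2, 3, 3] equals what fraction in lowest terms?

Fold from the inside: start with 3/1.
  3 + 1/3 = 10/3
  2 + 3/10 = 23/10
  6 + 10/23 = 148/23
  3 + 23/148 = 467/148
  7 + 148/467 = 3417/467

3417/467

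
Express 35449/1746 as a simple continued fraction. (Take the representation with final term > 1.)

35449 = 20×1746 + 529
1746 = 3×529 + 159
529 = 3×159 + 52
159 = 3×52 + 3
52 = 17×3 + 1
3 = 3×1 + 0  (stop)
So 35449/1746 = [20; 3, 3, 3, 17, 3].

[20; 3, 3, 3, 17, 3]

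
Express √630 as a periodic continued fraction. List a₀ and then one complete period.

[25; 10, 50]

a₀ = ⌊√630⌋ = 25.
With m₀=0, d₀=1 and mₖ₊₁ = dₖaₖ − mₖ, dₖ₊₁ = (n − mₖ₊₁²)/dₖ, aₖ₊₁ = ⌊(a₀+mₖ₊₁)/dₖ₊₁⌋:
  k=1: m=25, d=5, a=10
  k=2: m=25, d=1, a=50
d=1 and a=2a₀=50 at k=2, so the next step gives (m, d) = (25, 5) again — its k=1 value — and the period has length 2.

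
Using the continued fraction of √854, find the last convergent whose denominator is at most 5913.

138343/4734

√854 = [29; 4, 2, 11, 4, 11, 2, 4, 58, …] (period length 8).
Convergents:
  p_0/q_0 = 29/1
  p_1/q_1 = 117/4
  p_2/q_2 = 263/9
  p_3/q_3 = 3010/103
  p_4/q_4 = 12303/421
  p_5/q_5 = 138343/4734
  p_6/q_6 = 288989/9889
q_5 = 4734 ≤ 5913 < 9889 = q_6, so the answer is 138343/4734.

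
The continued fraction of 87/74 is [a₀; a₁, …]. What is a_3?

2

87 = 1·74 + 13   →  a_0 = 1
74 = 5·13 + 9   →  a_1 = 5
13 = 1·9 + 4   →  a_2 = 1
9 = 2·4 + 1   →  a_3 = 2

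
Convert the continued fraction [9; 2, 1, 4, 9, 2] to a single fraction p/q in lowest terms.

2545/272

Using pₖ = aₖpₖ₋₁ + pₖ₋₂ and qₖ = aₖqₖ₋₁ + qₖ₋₂:
  k=0: a=9, p=9, q=1
  k=1: a=2, p=19, q=2
  k=2: a=1, p=28, q=3
  k=3: a=4, p=131, q=14
  k=4: a=9, p=1207, q=129
  k=5: a=2, p=2545, q=272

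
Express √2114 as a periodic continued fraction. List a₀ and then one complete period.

a₀ = ⌊√2114⌋ = 45.

[45; 1, 44, 1, 90]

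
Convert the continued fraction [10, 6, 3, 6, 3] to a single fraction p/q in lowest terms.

Using pₖ = aₖpₖ₋₁ + pₖ₋₂ and qₖ = aₖqₖ₋₁ + qₖ₋₂:
  k=0: a=10, p=10, q=1
  k=1: a=6, p=61, q=6
  k=2: a=3, p=193, q=19
  k=3: a=6, p=1219, q=120
  k=4: a=3, p=3850, q=379

3850/379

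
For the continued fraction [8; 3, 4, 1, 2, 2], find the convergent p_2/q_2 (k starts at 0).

108/13

Using pₖ = aₖpₖ₋₁ + pₖ₋₂, qₖ = aₖqₖ₋₁ + qₖ₋₂ (with p₋₁=1, p₋₂=0, q₋₁=0, q₋₂=1):
  k=0: a=8, p=8, q=1
  k=1: a=3, p=25, q=3
  k=2: a=4, p=108, q=13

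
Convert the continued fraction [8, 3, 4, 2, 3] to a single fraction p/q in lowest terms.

831/100

Using pₖ = aₖpₖ₋₁ + pₖ₋₂ and qₖ = aₖqₖ₋₁ + qₖ₋₂:
  k=0: a=8, p=8, q=1
  k=1: a=3, p=25, q=3
  k=2: a=4, p=108, q=13
  k=3: a=2, p=241, q=29
  k=4: a=3, p=831, q=100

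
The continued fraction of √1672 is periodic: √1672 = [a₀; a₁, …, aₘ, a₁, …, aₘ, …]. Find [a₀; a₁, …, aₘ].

a₀ = ⌊√1672⌋ = 40.

[40; 1, 8, 10, 8, 1, 80]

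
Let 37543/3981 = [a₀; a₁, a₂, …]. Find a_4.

37543 = 9·3981 + 1714   →  a_0 = 9
3981 = 2·1714 + 553   →  a_1 = 2
1714 = 3·553 + 55   →  a_2 = 3
553 = 10·55 + 3   →  a_3 = 10
55 = 18·3 + 1   →  a_4 = 18

18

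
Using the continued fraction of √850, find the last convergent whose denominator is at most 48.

379/13

√850 = [29; 6, 2, 6, 58, …] (period length 4).
Convergents:
  p_0/q_0 = 29/1
  p_1/q_1 = 175/6
  p_2/q_2 = 379/13
  p_3/q_3 = 2449/84
q_2 = 13 ≤ 48 < 84 = q_3, so the answer is 379/13.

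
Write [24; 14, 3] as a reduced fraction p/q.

Using pₖ = aₖpₖ₋₁ + pₖ₋₂ and qₖ = aₖqₖ₋₁ + qₖ₋₂:
  k=0: a=24, p=24, q=1
  k=1: a=14, p=337, q=14
  k=2: a=3, p=1035, q=43

1035/43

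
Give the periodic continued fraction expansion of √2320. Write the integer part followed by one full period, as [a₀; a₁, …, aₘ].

[48; 6, 96]

a₀ = ⌊√2320⌋ = 48.
With m₀=0, d₀=1 and mₖ₊₁ = dₖaₖ − mₖ, dₖ₊₁ = (n − mₖ₊₁²)/dₖ, aₖ₊₁ = ⌊(a₀+mₖ₊₁)/dₖ₊₁⌋:
  k=1: m=48, d=16, a=6
  k=2: m=48, d=1, a=96
d=1 and a=2a₀=96 at k=2, so the next step gives (m, d) = (48, 16) again — its k=1 value — and the period has length 2.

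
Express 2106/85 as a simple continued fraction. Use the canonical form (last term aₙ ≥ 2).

2106 = 24·85 + 66
85 = 1·66 + 19
66 = 3·19 + 9
19 = 2·9 + 1
9 = 9·1 + 0  (stop)
So 2106/85 = [24; 1, 3, 2, 9].

[24; 1, 3, 2, 9]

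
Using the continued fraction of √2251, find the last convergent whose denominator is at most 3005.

√2251 = [47; 2, 4, 47, 4, 2, 94, …] (period length 6).
Convergents:
  p_0/q_0 = 47/1
  p_1/q_1 = 95/2
  p_2/q_2 = 427/9
  p_3/q_3 = 20164/425
  p_4/q_4 = 81083/1709
  p_5/q_5 = 182330/3843
q_4 = 1709 ≤ 3005 < 3843 = q_5, so the answer is 81083/1709.

81083/1709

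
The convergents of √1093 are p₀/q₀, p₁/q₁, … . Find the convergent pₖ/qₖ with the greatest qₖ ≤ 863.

√1093 = [33; 16, 1, 1, 16, 66, …] (period length 5).
Convergents:
  p_0/q_0 = 33/1
  p_1/q_1 = 529/16
  p_2/q_2 = 562/17
  p_3/q_3 = 1091/33
  p_4/q_4 = 18018/545
  p_5/q_5 = 1190279/36003
q_4 = 545 ≤ 863 < 36003 = q_5, so the answer is 18018/545.

18018/545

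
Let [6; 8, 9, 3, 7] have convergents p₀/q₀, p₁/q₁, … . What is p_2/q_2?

447/73

Using pₖ = aₖpₖ₋₁ + pₖ₋₂, qₖ = aₖqₖ₋₁ + qₖ₋₂ (with p₋₁=1, p₋₂=0, q₋₁=0, q₋₂=1):
  k=0: a=6, p=6, q=1
  k=1: a=8, p=49, q=8
  k=2: a=9, p=447, q=73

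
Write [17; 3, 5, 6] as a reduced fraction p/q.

Fold from the inside: start with 6/1.
  5 + 1/6 = 31/6
  3 + 6/31 = 99/31
  17 + 31/99 = 1714/99

1714/99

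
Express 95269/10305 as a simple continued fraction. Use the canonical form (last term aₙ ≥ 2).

[9; 4, 12, 13, 16]

95269 = 9×10305 + 2524
10305 = 4×2524 + 209
2524 = 12×209 + 16
209 = 13×16 + 1
16 = 16×1 + 0  (stop)
So 95269/10305 = [9; 4, 12, 13, 16].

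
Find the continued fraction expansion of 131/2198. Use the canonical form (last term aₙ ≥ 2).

131 = 0·2198 + 131
2198 = 16·131 + 102
131 = 1·102 + 29
102 = 3·29 + 15
29 = 1·15 + 14
15 = 1·14 + 1
14 = 14·1 + 0  (stop)
So 131/2198 = [0; 16, 1, 3, 1, 1, 14].

[0; 16, 1, 3, 1, 1, 14]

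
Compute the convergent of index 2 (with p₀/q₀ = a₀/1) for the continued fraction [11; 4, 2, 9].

101/9

Using pₖ = aₖpₖ₋₁ + pₖ₋₂, qₖ = aₖqₖ₋₁ + qₖ₋₂ (with p₋₁=1, p₋₂=0, q₋₁=0, q₋₂=1):
  k=0: a=11, p=11, q=1
  k=1: a=4, p=45, q=4
  k=2: a=2, p=101, q=9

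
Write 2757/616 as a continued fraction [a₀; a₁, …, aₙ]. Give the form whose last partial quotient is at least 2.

[4; 2, 9, 1, 3, 3, 2]

2757 = 4×616 + 293
616 = 2×293 + 30
293 = 9×30 + 23
30 = 1×23 + 7
23 = 3×7 + 2
7 = 3×2 + 1
2 = 2×1 + 0  (stop)
So 2757/616 = [4; 2, 9, 1, 3, 3, 2].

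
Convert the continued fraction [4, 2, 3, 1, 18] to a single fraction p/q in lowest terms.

Fold from the inside: start with 18/1.
  1 + 1/18 = 19/18
  3 + 18/19 = 75/19
  2 + 19/75 = 169/75
  4 + 75/169 = 751/169

751/169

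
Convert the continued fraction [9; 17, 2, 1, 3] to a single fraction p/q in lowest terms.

Fold from the inside: start with 3/1.
  1 + 1/3 = 4/3
  2 + 3/4 = 11/4
  17 + 4/11 = 191/11
  9 + 11/191 = 1730/191

1730/191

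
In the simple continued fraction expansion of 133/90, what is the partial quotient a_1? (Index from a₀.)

2

133 = 1·90 + 43   →  a_0 = 1
90 = 2·43 + 4   →  a_1 = 2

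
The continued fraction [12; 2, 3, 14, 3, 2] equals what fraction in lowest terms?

Fold from the inside: start with 2/1.
  3 + 1/2 = 7/2
  14 + 2/7 = 100/7
  3 + 7/100 = 307/100
  2 + 100/307 = 714/307
  12 + 307/714 = 8875/714

8875/714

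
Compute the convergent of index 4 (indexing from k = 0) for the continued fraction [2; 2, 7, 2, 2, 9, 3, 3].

195/79

Using pₖ = aₖpₖ₋₁ + pₖ₋₂, qₖ = aₖqₖ₋₁ + qₖ₋₂ (with p₋₁=1, p₋₂=0, q₋₁=0, q₋₂=1):
  k=0: a=2, p=2, q=1
  k=1: a=2, p=5, q=2
  k=2: a=7, p=37, q=15
  k=3: a=2, p=79, q=32
  k=4: a=2, p=195, q=79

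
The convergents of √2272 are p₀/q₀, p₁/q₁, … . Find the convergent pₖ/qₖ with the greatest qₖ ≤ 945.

40897/858

√2272 = [47; 1, 1, 1, 94, …] (period length 4).
Convergents:
  p_0/q_0 = 47/1
  p_1/q_1 = 48/1
  p_2/q_2 = 95/2
  p_3/q_3 = 143/3
  p_4/q_4 = 13537/284
  p_5/q_5 = 13680/287
  p_6/q_6 = 27217/571
  p_7/q_7 = 40897/858
  p_8/q_8 = 3871535/81223
q_7 = 858 ≤ 945 < 81223 = q_8, so the answer is 40897/858.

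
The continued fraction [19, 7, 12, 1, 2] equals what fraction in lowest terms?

Using pₖ = aₖpₖ₋₁ + pₖ₋₂ and qₖ = aₖqₖ₋₁ + qₖ₋₂:
  k=0: a=19, p=19, q=1
  k=1: a=7, p=134, q=7
  k=2: a=12, p=1627, q=85
  k=3: a=1, p=1761, q=92
  k=4: a=2, p=5149, q=269

5149/269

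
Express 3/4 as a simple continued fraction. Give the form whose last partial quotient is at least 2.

[0; 1, 3]

3 = 0×4 + 3
4 = 1×3 + 1
3 = 3×1 + 0  (stop)
So 3/4 = [0; 1, 3].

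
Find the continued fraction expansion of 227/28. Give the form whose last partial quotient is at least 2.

[8; 9, 3]

227 = 8×28 + 3
28 = 9×3 + 1
3 = 3×1 + 0  (stop)
So 227/28 = [8; 9, 3].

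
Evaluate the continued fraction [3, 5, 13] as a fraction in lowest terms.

211/66

Fold from the inside: start with 13/1.
  5 + 1/13 = 66/13
  3 + 13/66 = 211/66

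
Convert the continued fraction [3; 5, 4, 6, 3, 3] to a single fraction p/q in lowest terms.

Fold from the inside: start with 3/1.
  3 + 1/3 = 10/3
  6 + 3/10 = 63/10
  4 + 10/63 = 262/63
  5 + 63/262 = 1373/262
  3 + 262/1373 = 4381/1373

4381/1373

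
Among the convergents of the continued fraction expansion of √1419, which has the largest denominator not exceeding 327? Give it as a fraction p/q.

8551/227

√1419 = [37; 1, 2, 37, 2, 1, 74, …] (period length 6).
Convergents:
  p_0/q_0 = 37/1
  p_1/q_1 = 38/1
  p_2/q_2 = 113/3
  p_3/q_3 = 4219/112
  p_4/q_4 = 8551/227
  p_5/q_5 = 12770/339
q_4 = 227 ≤ 327 < 339 = q_5, so the answer is 8551/227.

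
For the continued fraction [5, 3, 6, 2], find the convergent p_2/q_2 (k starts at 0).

101/19

Using pₖ = aₖpₖ₋₁ + pₖ₋₂, qₖ = aₖqₖ₋₁ + qₖ₋₂ (with p₋₁=1, p₋₂=0, q₋₁=0, q₋₂=1):
  k=0: a=5, p=5, q=1
  k=1: a=3, p=16, q=3
  k=2: a=6, p=101, q=19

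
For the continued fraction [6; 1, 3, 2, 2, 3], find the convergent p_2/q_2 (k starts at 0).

Using pₖ = aₖpₖ₋₁ + pₖ₋₂, qₖ = aₖqₖ₋₁ + qₖ₋₂ (with p₋₁=1, p₋₂=0, q₋₁=0, q₋₂=1):
  k=0: a=6, p=6, q=1
  k=1: a=1, p=7, q=1
  k=2: a=3, p=27, q=4

27/4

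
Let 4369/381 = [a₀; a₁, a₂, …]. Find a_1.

4369 = 11·381 + 178   →  a_0 = 11
381 = 2·178 + 25   →  a_1 = 2

2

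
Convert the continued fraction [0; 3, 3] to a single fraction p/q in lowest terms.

Using pₖ = aₖpₖ₋₁ + pₖ₋₂ and qₖ = aₖqₖ₋₁ + qₖ₋₂:
  k=0: a=0, p=0, q=1
  k=1: a=3, p=1, q=3
  k=2: a=3, p=3, q=10

3/10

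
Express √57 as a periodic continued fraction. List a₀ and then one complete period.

[7; 1, 1, 4, 1, 1, 14]

a₀ = ⌊√57⌋ = 7.
With m₀=0, d₀=1 and mₖ₊₁ = dₖaₖ − mₖ, dₖ₊₁ = (n − mₖ₊₁²)/dₖ, aₖ₊₁ = ⌊(a₀+mₖ₊₁)/dₖ₊₁⌋:
  k=1: m=7, d=8, a=1
  k=2: m=1, d=7, a=1
  k=3: m=6, d=3, a=4
  k=4: m=6, d=7, a=1
  k=5: m=1, d=8, a=1
  k=6: m=7, d=1, a=14
d=1 and a=2a₀=14 at k=6, so the next step gives (m, d) = (7, 8) again — its k=1 value — and the period has length 6.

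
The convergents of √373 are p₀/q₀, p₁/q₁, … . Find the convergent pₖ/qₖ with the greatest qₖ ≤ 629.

5118/265

√373 = [19; 3, 5, 5, 3, 38, …] (period length 5).
Convergents:
  p_0/q_0 = 19/1
  p_1/q_1 = 58/3
  p_2/q_2 = 309/16
  p_3/q_3 = 1603/83
  p_4/q_4 = 5118/265
  p_5/q_5 = 196087/10153
q_4 = 265 ≤ 629 < 10153 = q_5, so the answer is 5118/265.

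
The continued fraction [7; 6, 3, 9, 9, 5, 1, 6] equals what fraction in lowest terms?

Fold from the inside: start with 6/1.
  1 + 1/6 = 7/6
  5 + 6/7 = 41/7
  9 + 7/41 = 376/41
  9 + 41/376 = 3425/376
  3 + 376/3425 = 10651/3425
  6 + 3425/10651 = 67331/10651
  7 + 10651/67331 = 481968/67331

481968/67331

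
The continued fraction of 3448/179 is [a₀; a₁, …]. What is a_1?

3

3448 = 19·179 + 47   →  a_0 = 19
179 = 3·47 + 38   →  a_1 = 3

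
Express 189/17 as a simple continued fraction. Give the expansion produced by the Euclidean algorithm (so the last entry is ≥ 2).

[11; 8, 2]

189 = 11·17 + 2
17 = 8·2 + 1
2 = 2·1 + 0  (stop)
So 189/17 = [11; 8, 2].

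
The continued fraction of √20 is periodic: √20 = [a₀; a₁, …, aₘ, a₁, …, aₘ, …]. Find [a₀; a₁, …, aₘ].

a₀ = ⌊√20⌋ = 4.
With m₀=0, d₀=1 and mₖ₊₁ = dₖaₖ − mₖ, dₖ₊₁ = (n − mₖ₊₁²)/dₖ, aₖ₊₁ = ⌊(a₀+mₖ₊₁)/dₖ₊₁⌋:
  k=1: m=4, d=4, a=2
  k=2: m=4, d=1, a=8
d=1 and a=2a₀=8 at k=2, so the next step gives (m, d) = (4, 4) again — its k=1 value — and the period has length 2.

[4; 2, 8]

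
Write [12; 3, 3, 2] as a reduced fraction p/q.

Using pₖ = aₖpₖ₋₁ + pₖ₋₂ and qₖ = aₖqₖ₋₁ + qₖ₋₂:
  k=0: a=12, p=12, q=1
  k=1: a=3, p=37, q=3
  k=2: a=3, p=123, q=10
  k=3: a=2, p=283, q=23

283/23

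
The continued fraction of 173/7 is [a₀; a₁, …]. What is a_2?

173 = 24·7 + 5   →  a_0 = 24
7 = 1·5 + 2   →  a_1 = 1
5 = 2·2 + 1   →  a_2 = 2

2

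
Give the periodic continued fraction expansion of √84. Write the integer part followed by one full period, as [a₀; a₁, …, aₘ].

[9; 6, 18]

a₀ = ⌊√84⌋ = 9.
With m₀=0, d₀=1 and mₖ₊₁ = dₖaₖ − mₖ, dₖ₊₁ = (n − mₖ₊₁²)/dₖ, aₖ₊₁ = ⌊(a₀+mₖ₊₁)/dₖ₊₁⌋:
  k=1: m=9, d=3, a=6
  k=2: m=9, d=1, a=18
d=1 and a=2a₀=18 at k=2, so the next step gives (m, d) = (9, 3) again — its k=1 value — and the period has length 2.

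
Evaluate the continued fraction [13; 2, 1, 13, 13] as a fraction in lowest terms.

Using pₖ = aₖpₖ₋₁ + pₖ₋₂ and qₖ = aₖqₖ₋₁ + qₖ₋₂:
  k=0: a=13, p=13, q=1
  k=1: a=2, p=27, q=2
  k=2: a=1, p=40, q=3
  k=3: a=13, p=547, q=41
  k=4: a=13, p=7151, q=536

7151/536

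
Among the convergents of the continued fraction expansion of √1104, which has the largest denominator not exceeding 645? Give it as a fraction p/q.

√1104 = [33; 4, 2, 2, 2, 4, 66, …] (period length 6).
Convergents:
  p_0/q_0 = 33/1
  p_1/q_1 = 133/4
  p_2/q_2 = 299/9
  p_3/q_3 = 731/22
  p_4/q_4 = 1761/53
  p_5/q_5 = 7775/234
  p_6/q_6 = 514911/15497
q_5 = 234 ≤ 645 < 15497 = q_6, so the answer is 7775/234.

7775/234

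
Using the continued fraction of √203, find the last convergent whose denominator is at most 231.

√203 = [14; 4, 28, …] (period length 2).
Convergents:
  p_0/q_0 = 14/1
  p_1/q_1 = 57/4
  p_2/q_2 = 1610/113
  p_3/q_3 = 6497/456
q_2 = 113 ≤ 231 < 456 = q_3, so the answer is 1610/113.

1610/113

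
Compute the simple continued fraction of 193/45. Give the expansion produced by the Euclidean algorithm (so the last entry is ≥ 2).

[4; 3, 2, 6]

193 = 4*45 + 13
45 = 3*13 + 6
13 = 2*6 + 1
6 = 6*1 + 0  (stop)
So 193/45 = [4; 3, 2, 6].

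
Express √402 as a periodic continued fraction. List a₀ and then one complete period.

a₀ = ⌊√402⌋ = 20.
With m₀=0, d₀=1 and mₖ₊₁ = dₖaₖ − mₖ, dₖ₊₁ = (n − mₖ₊₁²)/dₖ, aₖ₊₁ = ⌊(a₀+mₖ₊₁)/dₖ₊₁⌋:
  k=1: m=20, d=2, a=20
  k=2: m=20, d=1, a=40
d=1 and a=2a₀=40 at k=2, so the next step gives (m, d) = (20, 2) again — its k=1 value — and the period has length 2.

[20; 20, 40]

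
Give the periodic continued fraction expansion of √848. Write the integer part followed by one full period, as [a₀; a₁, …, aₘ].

a₀ = ⌊√848⌋ = 29.
With m₀=0, d₀=1 and mₖ₊₁ = dₖaₖ − mₖ, dₖ₊₁ = (n − mₖ₊₁²)/dₖ, aₖ₊₁ = ⌊(a₀+mₖ₊₁)/dₖ₊₁⌋:
  k=1: m=29, d=7, a=8
  k=2: m=27, d=17, a=3
  k=3: m=24, d=16, a=3
  k=4: m=24, d=17, a=3
  k=5: m=27, d=7, a=8
  k=6: m=29, d=1, a=58
d=1 and a=2a₀=58 at k=6, so the next step gives (m, d) = (29, 7) again — its k=1 value — and the period has length 6.

[29; 8, 3, 3, 3, 8, 58]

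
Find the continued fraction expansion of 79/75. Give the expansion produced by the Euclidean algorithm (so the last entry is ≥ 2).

79 = 1·75 + 4
75 = 18·4 + 3
4 = 1·3 + 1
3 = 3·1 + 0  (stop)
So 79/75 = [1; 18, 1, 3].

[1; 18, 1, 3]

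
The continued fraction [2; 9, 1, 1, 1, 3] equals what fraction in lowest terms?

Fold from the inside: start with 3/1.
  1 + 1/3 = 4/3
  1 + 3/4 = 7/4
  1 + 4/7 = 11/7
  9 + 7/11 = 106/11
  2 + 11/106 = 223/106

223/106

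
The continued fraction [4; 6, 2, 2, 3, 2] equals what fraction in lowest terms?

1039/250

Fold from the inside: start with 2/1.
  3 + 1/2 = 7/2
  2 + 2/7 = 16/7
  2 + 7/16 = 39/16
  6 + 16/39 = 250/39
  4 + 39/250 = 1039/250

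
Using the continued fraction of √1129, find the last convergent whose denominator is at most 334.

√1129 = [33; 1, 1, 1, 1, 66, …] (period length 5).
Convergents:
  p_0/q_0 = 33/1
  p_1/q_1 = 34/1
  p_2/q_2 = 67/2
  p_3/q_3 = 101/3
  p_4/q_4 = 168/5
  p_5/q_5 = 11189/333
  p_6/q_6 = 11357/338
q_5 = 333 ≤ 334 < 338 = q_6, so the answer is 11189/333.

11189/333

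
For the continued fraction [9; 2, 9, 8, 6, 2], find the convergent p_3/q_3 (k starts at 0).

Using pₖ = aₖpₖ₋₁ + pₖ₋₂, qₖ = aₖqₖ₋₁ + qₖ₋₂ (with p₋₁=1, p₋₂=0, q₋₁=0, q₋₂=1):
  k=0: a=9, p=9, q=1
  k=1: a=2, p=19, q=2
  k=2: a=9, p=180, q=19
  k=3: a=8, p=1459, q=154

1459/154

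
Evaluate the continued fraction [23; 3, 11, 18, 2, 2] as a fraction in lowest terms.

Fold from the inside: start with 2/1.
  2 + 1/2 = 5/2
  18 + 2/5 = 92/5
  11 + 5/92 = 1017/92
  3 + 92/1017 = 3143/1017
  23 + 1017/3143 = 73306/3143

73306/3143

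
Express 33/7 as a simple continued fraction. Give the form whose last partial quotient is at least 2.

33 = 4*7 + 5
7 = 1*5 + 2
5 = 2*2 + 1
2 = 2*1 + 0  (stop)
So 33/7 = [4; 1, 2, 2].

[4; 1, 2, 2]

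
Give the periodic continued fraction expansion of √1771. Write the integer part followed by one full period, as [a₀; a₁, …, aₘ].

[42; 12, 84]

a₀ = ⌊√1771⌋ = 42.
With m₀=0, d₀=1 and mₖ₊₁ = dₖaₖ − mₖ, dₖ₊₁ = (n − mₖ₊₁²)/dₖ, aₖ₊₁ = ⌊(a₀+mₖ₊₁)/dₖ₊₁⌋:
  k=1: m=42, d=7, a=12
  k=2: m=42, d=1, a=84
d=1 and a=2a₀=84 at k=2, so the next step gives (m, d) = (42, 7) again — its k=1 value — and the period has length 2.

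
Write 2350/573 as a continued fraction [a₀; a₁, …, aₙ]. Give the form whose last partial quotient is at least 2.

2350 = 4·573 + 58
573 = 9·58 + 51
58 = 1·51 + 7
51 = 7·7 + 2
7 = 3·2 + 1
2 = 2·1 + 0  (stop)
So 2350/573 = [4; 9, 1, 7, 3, 2].

[4; 9, 1, 7, 3, 2]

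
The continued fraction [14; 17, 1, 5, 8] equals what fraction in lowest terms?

12285/874

Using pₖ = aₖpₖ₋₁ + pₖ₋₂ and qₖ = aₖqₖ₋₁ + qₖ₋₂:
  k=0: a=14, p=14, q=1
  k=1: a=17, p=239, q=17
  k=2: a=1, p=253, q=18
  k=3: a=5, p=1504, q=107
  k=4: a=8, p=12285, q=874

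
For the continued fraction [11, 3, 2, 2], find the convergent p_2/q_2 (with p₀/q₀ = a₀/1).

79/7

Using pₖ = aₖpₖ₋₁ + pₖ₋₂, qₖ = aₖqₖ₋₁ + qₖ₋₂ (with p₋₁=1, p₋₂=0, q₋₁=0, q₋₂=1):
  k=0: a=11, p=11, q=1
  k=1: a=3, p=34, q=3
  k=2: a=2, p=79, q=7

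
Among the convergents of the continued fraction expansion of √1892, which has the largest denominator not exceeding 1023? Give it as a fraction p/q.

15137/348

√1892 = [43; 2, 86, …] (period length 2).
Convergents:
  p_0/q_0 = 43/1
  p_1/q_1 = 87/2
  p_2/q_2 = 7525/173
  p_3/q_3 = 15137/348
  p_4/q_4 = 1309307/30101
q_3 = 348 ≤ 1023 < 30101 = q_4, so the answer is 15137/348.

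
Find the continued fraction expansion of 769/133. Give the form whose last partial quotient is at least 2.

769 = 5*133 + 104
133 = 1*104 + 29
104 = 3*29 + 17
29 = 1*17 + 12
17 = 1*12 + 5
12 = 2*5 + 2
5 = 2*2 + 1
2 = 2*1 + 0  (stop)
So 769/133 = [5; 1, 3, 1, 1, 2, 2, 2].

[5; 1, 3, 1, 1, 2, 2, 2]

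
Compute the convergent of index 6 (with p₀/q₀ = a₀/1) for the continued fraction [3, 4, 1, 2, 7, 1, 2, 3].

Using pₖ = aₖpₖ₋₁ + pₖ₋₂, qₖ = aₖqₖ₋₁ + qₖ₋₂ (with p₋₁=1, p₋₂=0, q₋₁=0, q₋₂=1):
  k=0: a=3, p=3, q=1
  k=1: a=4, p=13, q=4
  k=2: a=1, p=16, q=5
  k=3: a=2, p=45, q=14
  k=4: a=7, p=331, q=103
  k=5: a=1, p=376, q=117
  k=6: a=2, p=1083, q=337

1083/337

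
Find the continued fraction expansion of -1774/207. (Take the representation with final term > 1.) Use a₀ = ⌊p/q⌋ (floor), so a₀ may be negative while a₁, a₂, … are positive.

-1774 = -9×207 + 89
207 = 2×89 + 29
89 = 3×29 + 2
29 = 14×2 + 1
2 = 2×1 + 0  (stop)
So -1774/207 = [-9; 2, 3, 14, 2].

[-9; 2, 3, 14, 2]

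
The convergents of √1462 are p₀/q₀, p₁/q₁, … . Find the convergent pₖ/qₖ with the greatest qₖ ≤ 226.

√1462 = [38; 4, 4, 4, 76, …] (period length 4).
Convergents:
  p_0/q_0 = 38/1
  p_1/q_1 = 153/4
  p_2/q_2 = 650/17
  p_3/q_3 = 2753/72
  p_4/q_4 = 209878/5489
q_3 = 72 ≤ 226 < 5489 = q_4, so the answer is 2753/72.

2753/72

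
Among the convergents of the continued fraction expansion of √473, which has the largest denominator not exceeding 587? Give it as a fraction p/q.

11331/521

√473 = [21; 1, 2, 1, 42, …] (period length 4).
Convergents:
  p_0/q_0 = 21/1
  p_1/q_1 = 22/1
  p_2/q_2 = 65/3
  p_3/q_3 = 87/4
  p_4/q_4 = 3719/171
  p_5/q_5 = 3806/175
  p_6/q_6 = 11331/521
  p_7/q_7 = 15137/696
q_6 = 521 ≤ 587 < 696 = q_7, so the answer is 11331/521.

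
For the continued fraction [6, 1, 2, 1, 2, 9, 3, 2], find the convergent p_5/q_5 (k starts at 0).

693/103

Using pₖ = aₖpₖ₋₁ + pₖ₋₂, qₖ = aₖqₖ₋₁ + qₖ₋₂ (with p₋₁=1, p₋₂=0, q₋₁=0, q₋₂=1):
  k=0: a=6, p=6, q=1
  k=1: a=1, p=7, q=1
  k=2: a=2, p=20, q=3
  k=3: a=1, p=27, q=4
  k=4: a=2, p=74, q=11
  k=5: a=9, p=693, q=103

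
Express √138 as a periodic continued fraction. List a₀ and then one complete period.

[11; 1, 2, 1, 22]

a₀ = ⌊√138⌋ = 11.
With m₀=0, d₀=1 and mₖ₊₁ = dₖaₖ − mₖ, dₖ₊₁ = (n − mₖ₊₁²)/dₖ, aₖ₊₁ = ⌊(a₀+mₖ₊₁)/dₖ₊₁⌋:
  k=1: m=11, d=17, a=1
  k=2: m=6, d=6, a=2
  k=3: m=6, d=17, a=1
  k=4: m=11, d=1, a=22
d=1 and a=2a₀=22 at k=4, so the next step gives (m, d) = (11, 17) again — its k=1 value — and the period has length 4.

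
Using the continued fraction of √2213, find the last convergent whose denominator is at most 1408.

51982/1105

√2213 = [47; 23, 1, 1, 23, 94, …] (period length 5).
Convergents:
  p_0/q_0 = 47/1
  p_1/q_1 = 1082/23
  p_2/q_2 = 1129/24
  p_3/q_3 = 2211/47
  p_4/q_4 = 51982/1105
  p_5/q_5 = 4888519/103917
q_4 = 1105 ≤ 1408 < 103917 = q_5, so the answer is 51982/1105.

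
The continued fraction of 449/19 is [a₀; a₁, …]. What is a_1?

1

449 = 23·19 + 12   →  a_0 = 23
19 = 1·12 + 7   →  a_1 = 1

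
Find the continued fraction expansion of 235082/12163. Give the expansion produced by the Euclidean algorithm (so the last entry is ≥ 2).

235082 = 19·12163 + 3985
12163 = 3·3985 + 208
3985 = 19·208 + 33
208 = 6·33 + 10
33 = 3·10 + 3
10 = 3·3 + 1
3 = 3·1 + 0  (stop)
So 235082/12163 = [19; 3, 19, 6, 3, 3, 3].

[19; 3, 19, 6, 3, 3, 3]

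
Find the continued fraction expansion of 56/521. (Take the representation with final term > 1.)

[0; 9, 3, 3, 2, 2]

56 = 0*521 + 56
521 = 9*56 + 17
56 = 3*17 + 5
17 = 3*5 + 2
5 = 2*2 + 1
2 = 2*1 + 0  (stop)
So 56/521 = [0; 9, 3, 3, 2, 2].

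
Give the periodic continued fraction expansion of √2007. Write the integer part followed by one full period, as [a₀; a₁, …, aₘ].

[44; 1, 3, 1, 88]

a₀ = ⌊√2007⌋ = 44.
With m₀=0, d₀=1 and mₖ₊₁ = dₖaₖ − mₖ, dₖ₊₁ = (n − mₖ₊₁²)/dₖ, aₖ₊₁ = ⌊(a₀+mₖ₊₁)/dₖ₊₁⌋:
  k=1: m=44, d=71, a=1
  k=2: m=27, d=18, a=3
  k=3: m=27, d=71, a=1
  k=4: m=44, d=1, a=88
d=1 and a=2a₀=88 at k=4, so the next step gives (m, d) = (44, 71) again — its k=1 value — and the period has length 4.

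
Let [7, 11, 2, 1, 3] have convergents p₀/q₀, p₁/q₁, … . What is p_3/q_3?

241/34

Using pₖ = aₖpₖ₋₁ + pₖ₋₂, qₖ = aₖqₖ₋₁ + qₖ₋₂ (with p₋₁=1, p₋₂=0, q₋₁=0, q₋₂=1):
  k=0: a=7, p=7, q=1
  k=1: a=11, p=78, q=11
  k=2: a=2, p=163, q=23
  k=3: a=1, p=241, q=34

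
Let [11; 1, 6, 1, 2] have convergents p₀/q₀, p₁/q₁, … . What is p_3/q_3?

95/8

Using pₖ = aₖpₖ₋₁ + pₖ₋₂, qₖ = aₖqₖ₋₁ + qₖ₋₂ (with p₋₁=1, p₋₂=0, q₋₁=0, q₋₂=1):
  k=0: a=11, p=11, q=1
  k=1: a=1, p=12, q=1
  k=2: a=6, p=83, q=7
  k=3: a=1, p=95, q=8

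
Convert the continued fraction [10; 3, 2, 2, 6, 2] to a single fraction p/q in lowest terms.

2419/235

Fold from the inside: start with 2/1.
  6 + 1/2 = 13/2
  2 + 2/13 = 28/13
  2 + 13/28 = 69/28
  3 + 28/69 = 235/69
  10 + 69/235 = 2419/235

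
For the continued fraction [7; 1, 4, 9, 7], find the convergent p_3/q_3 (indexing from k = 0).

Using pₖ = aₖpₖ₋₁ + pₖ₋₂, qₖ = aₖqₖ₋₁ + qₖ₋₂ (with p₋₁=1, p₋₂=0, q₋₁=0, q₋₂=1):
  k=0: a=7, p=7, q=1
  k=1: a=1, p=8, q=1
  k=2: a=4, p=39, q=5
  k=3: a=9, p=359, q=46

359/46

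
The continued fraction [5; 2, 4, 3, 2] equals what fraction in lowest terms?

365/67

Fold from the inside: start with 2/1.
  3 + 1/2 = 7/2
  4 + 2/7 = 30/7
  2 + 7/30 = 67/30
  5 + 30/67 = 365/67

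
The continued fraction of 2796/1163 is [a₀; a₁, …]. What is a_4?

3

2796 = 2·1163 + 470   →  a_0 = 2
1163 = 2·470 + 223   →  a_1 = 2
470 = 2·223 + 24   →  a_2 = 2
223 = 9·24 + 7   →  a_3 = 9
24 = 3·7 + 3   →  a_4 = 3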